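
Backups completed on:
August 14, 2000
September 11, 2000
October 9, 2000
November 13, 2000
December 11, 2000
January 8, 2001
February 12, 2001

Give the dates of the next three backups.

March 12, 2001; April 9, 2001; May 14, 2001

All dates are Mondays, 28, 28, 35, 28, 28, 35 days apart.
Specifically, the 2nd Monday of each month.
2nd Monday of March 2001: March 12, 2001.
April 2001 — 2nd Monday is April 9, 2001.
2nd Monday of May 2001: May 14, 2001.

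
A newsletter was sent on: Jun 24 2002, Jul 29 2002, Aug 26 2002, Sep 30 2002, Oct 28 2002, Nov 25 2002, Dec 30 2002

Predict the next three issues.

Jan 27 2003, Feb 24 2003, Mar 31 2003

All Mondays; the gaps (35, 28, 35, 28, 28, 35) vary with month length.
This is the last Monday of each month.
Last Monday of January 2003: Jan 27 2003.
February 2003 ends with Monday Feb 24 2003.
Last Monday of March 2003: Mar 31 2003.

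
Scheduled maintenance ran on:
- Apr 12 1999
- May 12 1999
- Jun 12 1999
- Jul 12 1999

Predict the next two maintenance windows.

Aug 12 1999, Sep 12 1999

The day-of-month is always 12 (30, 31, 30 days between events).
So this recurs on the 12th of each month.
Next: August 1999 → Aug 12 1999.
September 1999: Sep 12 1999.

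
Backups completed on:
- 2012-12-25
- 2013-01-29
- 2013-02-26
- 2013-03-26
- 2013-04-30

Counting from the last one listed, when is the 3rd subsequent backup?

All Tuesdays; the gaps (35, 28, 28, 35) vary with month length.
This is the last Tuesday of each month.
Last Tuesday of May 2013: 2013-05-28.
June 2013 ends with Tuesday 2013-06-25.
July 2013 ends with Tuesday 2013-07-30.

2013-07-30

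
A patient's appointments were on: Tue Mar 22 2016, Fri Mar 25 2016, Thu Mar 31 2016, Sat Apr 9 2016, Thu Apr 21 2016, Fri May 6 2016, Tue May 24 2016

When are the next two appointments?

Tue Jun 14 2016, Fri Jul 8 2016

Intervals are 3, 6, 9, 12, 15, 18 days — an arithmetic progression with common difference 3.
Next gap: 21 days. Tue May 24 2016 + 21 days = Tue Jun 14 2016.
Next gap: 24 days. Tue Jun 14 2016 + 24 days = Fri Jul 8 2016.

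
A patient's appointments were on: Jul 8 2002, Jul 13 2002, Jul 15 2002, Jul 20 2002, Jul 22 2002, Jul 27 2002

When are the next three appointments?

Jul 29 2002, Aug 3 2002, Aug 5 2002

Gaps: 5, 2, 5, 2, 5 days — not constant, but cyclic with period 2.
The events fall on every Monday and Saturday.
Next Monday: Jul 29 2002.
The following Saturday is Aug 3 2002.
The following Monday is Aug 5 2002.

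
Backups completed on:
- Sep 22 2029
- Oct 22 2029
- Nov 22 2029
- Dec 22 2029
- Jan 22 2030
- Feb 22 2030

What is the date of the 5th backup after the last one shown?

The day-of-month is always 22 (30, 31, 30, 31, 31 days between events).
So this recurs on the 22nd of each month.
March 2030: Mar 22 2030.
April 2030: Apr 22 2030.
Next: May 2030 → May 22 2030.
June 2030: Jun 22 2030.
Next: July 2030 → Jul 22 2030.

Jul 22 2030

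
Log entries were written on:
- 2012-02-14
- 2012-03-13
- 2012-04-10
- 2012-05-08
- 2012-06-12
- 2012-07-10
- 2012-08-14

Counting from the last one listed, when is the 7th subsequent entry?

2013-03-12

These are Tuesdays at 28- or 35-day spacing (28, 28, 28, 35, 28, 35).
The pattern: 2nd Tuesday of the month.
September 2012 — 2nd Tuesday is 2012-09-11.
2nd Tuesday of October 2012: 2012-10-09.
2nd Tuesday of November 2012: 2012-11-13.
2nd Tuesday of December 2012: 2012-12-11.
January 2013 — 2nd Tuesday is 2013-01-08.
February 2013 — 2nd Tuesday is 2013-02-12.
2nd Tuesday of March 2013: 2013-03-12.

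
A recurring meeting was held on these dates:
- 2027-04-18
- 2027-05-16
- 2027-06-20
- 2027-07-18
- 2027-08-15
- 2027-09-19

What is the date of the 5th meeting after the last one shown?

Gaps: 28, 35, 28, 28, 35 days — a mix of 28 and 35. Every date is a Sunday.
Each is the 3rd Sunday of its month.
3rd Sunday of October 2027: 2027-10-17.
November 2027 — 3rd Sunday is 2027-11-21.
3rd Sunday of December 2027: 2027-12-19.
3rd Sunday of January 2028: 2028-01-16.
February 2028 — 3rd Sunday is 2028-02-20.

2028-02-20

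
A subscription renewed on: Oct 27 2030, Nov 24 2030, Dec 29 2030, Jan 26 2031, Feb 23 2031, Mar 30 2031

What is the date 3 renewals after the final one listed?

All Sundays; the gaps (28, 35, 28, 28, 35) vary with month length.
This is the last Sunday of each month.
April 2031 ends with Sunday Apr 27 2031.
Last Sunday of May 2031: May 25 2031.
June 2031 ends with Sunday Jun 29 2031.

Jun 29 2031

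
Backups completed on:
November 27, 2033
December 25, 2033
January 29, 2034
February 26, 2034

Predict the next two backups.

Every date is a Sunday; gaps 28, 35, 28 days.
Each is the last Sunday of its month (at least one falls on the 29th or later, ruling out '4th Sunday').
Last Sunday of March 2034: March 26, 2034.
Last Sunday of April 2034: April 30, 2034.

March 26, 2034; April 30, 2034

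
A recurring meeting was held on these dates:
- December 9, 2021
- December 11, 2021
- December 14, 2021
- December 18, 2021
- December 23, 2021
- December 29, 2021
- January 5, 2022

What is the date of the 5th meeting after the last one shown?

February 24, 2022

The spacing grows by 1 each time: 2, 3, 4, 5, 6, 7 days.
Next gap: 8 days. January 5, 2022 + 8 days = January 13, 2022.
Next gap: 9 days. January 13, 2022 + 9 days = January 22, 2022.
Next gap: 10 days. January 22, 2022 + 10 days = February 1, 2022.
Next gap: 11 days. February 1, 2022 + 11 days = February 12, 2022.
Next gap: 12 days. February 12, 2022 + 12 days = February 24, 2022.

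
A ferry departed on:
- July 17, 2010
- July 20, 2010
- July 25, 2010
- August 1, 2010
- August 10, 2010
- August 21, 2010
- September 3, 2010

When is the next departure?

The spacing grows by 2 each time: 3, 5, 7, 9, 11, 13 days.
Next gap: 15 days. September 3, 2010 + 15 days = September 18, 2010.

September 18, 2010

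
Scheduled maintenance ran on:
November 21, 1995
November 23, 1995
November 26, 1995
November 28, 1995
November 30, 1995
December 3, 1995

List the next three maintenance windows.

December 5, 1995; December 7, 1995; December 10, 1995

The gap pattern 2, 3, 2, 2, 3 repeats every 3 events.
These are the Tuesdays, Thursdays and Sundays of each week.
The following Tuesday is December 5, 1995.
Next Thursday: December 7, 1995.
Next Sunday: December 10, 1995.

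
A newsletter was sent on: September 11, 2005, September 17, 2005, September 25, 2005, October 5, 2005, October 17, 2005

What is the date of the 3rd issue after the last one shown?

December 4, 2005

Gaps: 6, 8, 10, 12 days — each gap is 2 larger than the previous one.
Next gap: 14 days. October 17, 2005 + 14 days = October 31, 2005.
Next gap: 16 days. October 31, 2005 + 16 days = November 16, 2005.
Next gap: 18 days. November 16, 2005 + 18 days = December 4, 2005.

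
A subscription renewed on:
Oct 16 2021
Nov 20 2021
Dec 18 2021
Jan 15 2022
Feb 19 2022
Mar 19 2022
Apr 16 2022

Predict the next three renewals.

May 21 2022, Jun 18 2022, Jul 16 2022

Gaps: 35, 28, 28, 35, 28, 28 days — a mix of 28 and 35. Every date is a Saturday.
Each is the 3rd Saturday of its month.
3rd Saturday of May 2022: May 21 2022.
3rd Saturday of June 2022: Jun 18 2022.
July 2022 — 3rd Saturday is Jul 16 2022.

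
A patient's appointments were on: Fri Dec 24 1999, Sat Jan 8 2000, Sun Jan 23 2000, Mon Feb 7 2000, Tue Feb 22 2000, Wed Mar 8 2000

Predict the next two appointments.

Gaps between consecutive events: 15, 15, 15, 15, 15 days — a constant 15-day interval.
Wed Mar 8 2000 + 15 days = Thu Mar 23 2000.
Thu Mar 23 2000 + 15 days = Fri Apr 7 2000.

Thu Mar 23 2000, Fri Apr 7 2000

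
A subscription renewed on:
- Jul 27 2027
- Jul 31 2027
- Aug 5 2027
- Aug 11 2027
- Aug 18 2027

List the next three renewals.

The spacing grows by 1 each time: 4, 5, 6, 7 days.
Next gap: 8 days. Aug 18 2027 + 8 days = Aug 26 2027.
Next gap: 9 days. Aug 26 2027 + 9 days = Sep 4 2027.
Next gap: 10 days. Sep 4 2027 + 10 days = Sep 14 2027.

Aug 26 2027, Sep 4 2027, Sep 14 2027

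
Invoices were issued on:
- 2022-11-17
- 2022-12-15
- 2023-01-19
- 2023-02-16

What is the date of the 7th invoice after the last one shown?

Gaps: 28, 35, 28 days — a mix of 28 and 35. Every date is a Thursday.
Each is the 3rd Thursday of its month.
3rd Thursday of March 2023: 2023-03-16.
3rd Thursday of April 2023: 2023-04-20.
3rd Thursday of May 2023: 2023-05-18.
3rd Thursday of June 2023: 2023-06-15.
July 2023 — 3rd Thursday is 2023-07-20.
3rd Thursday of August 2023: 2023-08-17.
3rd Thursday of September 2023: 2023-09-21.

2023-09-21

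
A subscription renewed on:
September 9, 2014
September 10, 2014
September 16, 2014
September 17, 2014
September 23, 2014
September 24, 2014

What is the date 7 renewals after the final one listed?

October 21, 2014

Every event lands on a Tuesday or Wednesday (gaps cycle 1, 6, 1, 6, 1).
So the schedule is: every Tuesday and Wednesday.
The following Tuesday is September 30, 2014.
The following Wednesday is October 1, 2014.
Next Tuesday: October 7, 2014.
Next Wednesday: October 8, 2014.
Next Tuesday: October 14, 2014.
Next Wednesday: October 15, 2014.
Next Tuesday: October 21, 2014.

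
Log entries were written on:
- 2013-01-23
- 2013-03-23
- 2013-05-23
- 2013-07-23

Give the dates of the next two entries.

2013-09-23, 2013-11-23

Gaps: 59, 61, 61 days — not constant. Every event is on the 23rd of the month.
Pattern: the 23rd of every 2 months.
September 2013: 2013-09-23.
November 2013: 2013-11-23.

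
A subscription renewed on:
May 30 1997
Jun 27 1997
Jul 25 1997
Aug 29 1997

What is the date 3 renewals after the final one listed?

Nov 28 1997

These are Fridays with 28, 28, 35-day gaps.
Each is the final Friday of its month — May 30 1997 is past the 28th, so '4th Friday' doesn't fit.
Last Friday of September 1997: Sep 26 1997.
Last Friday of October 1997: Oct 31 1997.
Last Friday of November 1997: Nov 28 1997.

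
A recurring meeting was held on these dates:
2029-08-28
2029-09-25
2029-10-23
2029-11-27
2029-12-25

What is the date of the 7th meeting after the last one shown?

These are Tuesdays at 28- or 35-day spacing (28, 28, 35, 28).
The pattern: 4th Tuesday of the month.
January 2030 — 4th Tuesday is 2030-01-22.
4th Tuesday of February 2030: 2030-02-26.
March 2030 — 4th Tuesday is 2030-03-26.
April 2030 — 4th Tuesday is 2030-04-23.
4th Tuesday of May 2030: 2030-05-28.
4th Tuesday of June 2030: 2030-06-25.
4th Tuesday of July 2030: 2030-07-23.

2030-07-23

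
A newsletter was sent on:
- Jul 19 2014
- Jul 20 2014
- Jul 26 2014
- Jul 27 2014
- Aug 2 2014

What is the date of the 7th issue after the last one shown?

Aug 24 2014

The gap pattern 1, 6, 1, 6 repeats every 2 events.
These are the Saturdays and Sundays of each week.
The following Sunday is Aug 3 2014.
Next Saturday: Aug 9 2014.
Next Sunday: Aug 10 2014.
Next Saturday: Aug 16 2014.
The following Sunday is Aug 17 2014.
Next Saturday: Aug 23 2014.
The following Sunday is Aug 24 2014.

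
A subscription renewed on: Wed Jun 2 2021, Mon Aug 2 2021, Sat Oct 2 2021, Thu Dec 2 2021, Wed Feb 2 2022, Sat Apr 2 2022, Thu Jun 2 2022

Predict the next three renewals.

Tue Aug 2 2022, Sun Oct 2 2022, Fri Dec 2 2022

Gaps: 61, 61, 61, 62, 59, 61 days — not constant. Every event is on the 2nd of the month.
Pattern: the 2nd of every 2 months.
August 2022: Tue Aug 2 2022.
October 2022: Sun Oct 2 2022.
Next: December 2022 → Fri Dec 2 2022.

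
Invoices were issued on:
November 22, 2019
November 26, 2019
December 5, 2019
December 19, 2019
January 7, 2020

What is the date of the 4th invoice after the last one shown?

Intervals are 4, 9, 14, 19 days — an arithmetic progression with common difference 5.
Next gap: 24 days. January 7, 2020 + 24 days = January 31, 2020.
Next gap: 29 days. January 31, 2020 + 29 days = February 29, 2020.
Next gap: 34 days. February 29, 2020 + 34 days = April 3, 2020.
Next gap: 39 days. April 3, 2020 + 39 days = May 12, 2020.

May 12, 2020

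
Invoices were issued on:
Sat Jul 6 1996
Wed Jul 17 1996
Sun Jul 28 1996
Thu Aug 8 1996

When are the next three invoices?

Mon Aug 19 1996, Fri Aug 30 1996, Tue Sep 10 1996

Every event comes 11 days after the last (11, 11, 11).
Thu Aug 8 1996 + 11 days = Mon Aug 19 1996.
Mon Aug 19 1996 + 11 days = Fri Aug 30 1996.
Fri Aug 30 1996 + 11 days = Tue Sep 10 1996.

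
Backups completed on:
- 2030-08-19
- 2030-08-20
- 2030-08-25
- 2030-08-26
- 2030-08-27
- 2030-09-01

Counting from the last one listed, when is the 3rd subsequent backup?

The gap pattern 1, 5, 1, 1, 5 repeats every 3 events.
These are the Mondays, Tuesdays and Sundays of each week.
The following Monday is 2030-09-02.
Next Tuesday: 2030-09-03.
The following Sunday is 2030-09-08.

2030-09-08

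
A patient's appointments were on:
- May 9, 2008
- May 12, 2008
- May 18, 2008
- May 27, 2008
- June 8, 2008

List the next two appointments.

Gaps: 3, 6, 9, 12 days — each gap is 3 larger than the previous one.
Next gap: 15 days. June 8, 2008 + 15 days = June 23, 2008.
Next gap: 18 days. June 23, 2008 + 18 days = July 11, 2008.

June 23, 2008; July 11, 2008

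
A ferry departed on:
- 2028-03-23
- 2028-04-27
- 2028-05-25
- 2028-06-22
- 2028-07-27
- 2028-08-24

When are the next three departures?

Gaps: 35, 28, 28, 35, 28 days — a mix of 28 and 35. Every date is a Thursday.
Each is the 4th Thursday of its month.
September 2028 — 4th Thursday is 2028-09-28.
October 2028 — 4th Thursday is 2028-10-26.
4th Thursday of November 2028: 2028-11-23.

2028-09-28, 2028-10-26, 2028-11-23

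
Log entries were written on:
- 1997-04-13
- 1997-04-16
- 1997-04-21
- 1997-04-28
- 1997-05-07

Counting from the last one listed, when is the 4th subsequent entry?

1997-07-02

Intervals are 3, 5, 7, 9 days — an arithmetic progression with common difference 2.
Next gap: 11 days. 1997-05-07 + 11 days = 1997-05-18.
Next gap: 13 days. 1997-05-18 + 13 days = 1997-05-31.
Next gap: 15 days. 1997-05-31 + 15 days = 1997-06-15.
Next gap: 17 days. 1997-06-15 + 17 days = 1997-07-02.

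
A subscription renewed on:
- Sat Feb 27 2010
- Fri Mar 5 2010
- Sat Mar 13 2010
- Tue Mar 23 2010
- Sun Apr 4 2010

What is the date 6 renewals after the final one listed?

Tue Jul 27 2010

The spacing grows by 2 each time: 6, 8, 10, 12 days.
Next gap: 14 days. Sun Apr 4 2010 + 14 days = Sun Apr 18 2010.
Next gap: 16 days. Sun Apr 18 2010 + 16 days = Tue May 4 2010.
Next gap: 18 days. Tue May 4 2010 + 18 days = Sat May 22 2010.
Next gap: 20 days. Sat May 22 2010 + 20 days = Fri Jun 11 2010.
Next gap: 22 days. Fri Jun 11 2010 + 22 days = Sat Jul 3 2010.
Next gap: 24 days. Sat Jul 3 2010 + 24 days = Tue Jul 27 2010.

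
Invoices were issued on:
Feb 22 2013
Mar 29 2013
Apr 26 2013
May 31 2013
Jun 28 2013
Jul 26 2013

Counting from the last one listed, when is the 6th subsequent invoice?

Jan 31 2014

These are Fridays with 35, 28, 35, 28, 28-day gaps.
Each is the final Friday of its month — Mar 29 2013 is past the 28th, so '4th Friday' doesn't fit.
Last Friday of August 2013: Aug 30 2013.
September 2013 ends with Friday Sep 27 2013.
October 2013 ends with Friday Oct 25 2013.
Last Friday of November 2013: Nov 29 2013.
December 2013 ends with Friday Dec 27 2013.
January 2014 ends with Friday Jan 31 2014.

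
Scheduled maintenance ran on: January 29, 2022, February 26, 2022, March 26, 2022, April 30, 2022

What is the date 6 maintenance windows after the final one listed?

These are Saturdays with 28, 28, 35-day gaps.
Each is the final Saturday of its month — January 29, 2022 is past the 28th, so '4th Saturday' doesn't fit.
May 2022 ends with Saturday May 28, 2022.
June 2022 ends with Saturday June 25, 2022.
Last Saturday of July 2022: July 30, 2022.
August 2022 ends with Saturday August 27, 2022.
Last Saturday of September 2022: September 24, 2022.
Last Saturday of October 2022: October 29, 2022.

October 29, 2022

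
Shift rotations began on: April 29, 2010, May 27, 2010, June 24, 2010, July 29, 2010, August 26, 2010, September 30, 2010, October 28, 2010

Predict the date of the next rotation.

November 25, 2010

These are Thursdays with 28, 28, 35, 28, 35, 28-day gaps.
Each is the final Thursday of its month — April 29, 2010 is past the 28th, so '4th Thursday' doesn't fit.
November 2010 ends with Thursday November 25, 2010.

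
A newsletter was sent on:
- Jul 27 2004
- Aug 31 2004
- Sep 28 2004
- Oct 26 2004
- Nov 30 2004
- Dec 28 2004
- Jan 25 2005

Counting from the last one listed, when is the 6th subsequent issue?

Jul 26 2005

These are Tuesdays with 35, 28, 28, 35, 28, 28-day gaps.
Each is the final Tuesday of its month — Aug 31 2004 is past the 28th, so '4th Tuesday' doesn't fit.
February 2005 ends with Tuesday Feb 22 2005.
Last Tuesday of March 2005: Mar 29 2005.
Last Tuesday of April 2005: Apr 26 2005.
May 2005 ends with Tuesday May 31 2005.
June 2005 ends with Tuesday Jun 28 2005.
July 2005 ends with Tuesday Jul 26 2005.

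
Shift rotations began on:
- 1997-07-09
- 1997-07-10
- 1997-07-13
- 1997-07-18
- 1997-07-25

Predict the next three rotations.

Intervals are 1, 3, 5, 7 days — an arithmetic progression with common difference 2.
Next gap: 9 days. 1997-07-25 + 9 days = 1997-08-03.
Next gap: 11 days. 1997-08-03 + 11 days = 1997-08-14.
Next gap: 13 days. 1997-08-14 + 13 days = 1997-08-27.

1997-08-03, 1997-08-14, 1997-08-27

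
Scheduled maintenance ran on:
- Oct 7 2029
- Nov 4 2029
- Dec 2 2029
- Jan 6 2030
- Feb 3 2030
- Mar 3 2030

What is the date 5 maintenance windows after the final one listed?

Aug 4 2030

These are Sundays at 28- or 35-day spacing (28, 28, 35, 28, 28).
The pattern: 1st Sunday of the month.
1st Sunday of April 2030: Apr 7 2030.
1st Sunday of May 2030: May 5 2030.
June 2030 — 1st Sunday is Jun 2 2030.
July 2030 — 1st Sunday is Jul 7 2030.
August 2030 — 1st Sunday is Aug 4 2030.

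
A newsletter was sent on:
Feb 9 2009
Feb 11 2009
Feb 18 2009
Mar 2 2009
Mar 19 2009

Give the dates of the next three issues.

Gaps: 2, 7, 12, 17 days — each gap is 5 larger than the previous one.
Next gap: 22 days. Mar 19 2009 + 22 days = Apr 10 2009.
Next gap: 27 days. Apr 10 2009 + 27 days = May 7 2009.
Next gap: 32 days. May 7 2009 + 32 days = Jun 8 2009.

Apr 10 2009, May 7 2009, Jun 8 2009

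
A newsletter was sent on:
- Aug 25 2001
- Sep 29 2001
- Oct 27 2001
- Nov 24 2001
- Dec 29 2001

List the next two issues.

Jan 26 2002, Feb 23 2002

These are Saturdays with 35, 28, 28, 35-day gaps.
Each is the final Saturday of its month — Sep 29 2001 is past the 28th, so '4th Saturday' doesn't fit.
Last Saturday of January 2002: Jan 26 2002.
February 2002 ends with Saturday Feb 23 2002.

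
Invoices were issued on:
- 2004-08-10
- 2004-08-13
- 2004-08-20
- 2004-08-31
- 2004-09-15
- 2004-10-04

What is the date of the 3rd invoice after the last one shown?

Gaps: 3, 7, 11, 15, 19 days — each gap is 4 larger than the previous one.
Next gap: 23 days. 2004-10-04 + 23 days = 2004-10-27.
Next gap: 27 days. 2004-10-27 + 27 days = 2004-11-23.
Next gap: 31 days. 2004-11-23 + 31 days = 2004-12-24.

2004-12-24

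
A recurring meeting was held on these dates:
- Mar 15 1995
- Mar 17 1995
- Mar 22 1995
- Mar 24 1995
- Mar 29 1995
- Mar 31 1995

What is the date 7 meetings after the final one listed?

Every event lands on a Wednesday or Friday (gaps cycle 2, 5, 2, 5, 2).
So the schedule is: every Wednesday and Friday.
The following Wednesday is Apr 5 1995.
The following Friday is Apr 7 1995.
Next Wednesday: Apr 12 1995.
The following Friday is Apr 14 1995.
Next Wednesday: Apr 19 1995.
The following Friday is Apr 21 1995.
Next Wednesday: Apr 26 1995.

Apr 26 1995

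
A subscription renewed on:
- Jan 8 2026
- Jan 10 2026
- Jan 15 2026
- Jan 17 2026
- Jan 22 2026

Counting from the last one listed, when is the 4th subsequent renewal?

Feb 5 2026

Gaps: 2, 5, 2, 5 days — not constant, but cyclic with period 2.
The events fall on every Thursday and Saturday.
Next Saturday: Jan 24 2026.
The following Thursday is Jan 29 2026.
Next Saturday: Jan 31 2026.
The following Thursday is Feb 5 2026.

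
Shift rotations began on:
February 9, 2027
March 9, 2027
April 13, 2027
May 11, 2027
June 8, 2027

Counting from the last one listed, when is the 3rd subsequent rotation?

September 14, 2027

These are Tuesdays at 28- or 35-day spacing (28, 35, 28, 28).
The pattern: 2nd Tuesday of the month.
2nd Tuesday of July 2027: July 13, 2027.
2nd Tuesday of August 2027: August 10, 2027.
September 2027 — 2nd Tuesday is September 14, 2027.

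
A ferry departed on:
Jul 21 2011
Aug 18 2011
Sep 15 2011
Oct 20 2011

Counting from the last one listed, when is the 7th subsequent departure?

Gaps: 28, 28, 35 days — a mix of 28 and 35. Every date is a Thursday.
Each is the 3rd Thursday of its month.
3rd Thursday of November 2011: Nov 17 2011.
3rd Thursday of December 2011: Dec 15 2011.
January 2012 — 3rd Thursday is Jan 19 2012.
3rd Thursday of February 2012: Feb 16 2012.
3rd Thursday of March 2012: Mar 15 2012.
3rd Thursday of April 2012: Apr 19 2012.
3rd Thursday of May 2012: May 17 2012.

May 17 2012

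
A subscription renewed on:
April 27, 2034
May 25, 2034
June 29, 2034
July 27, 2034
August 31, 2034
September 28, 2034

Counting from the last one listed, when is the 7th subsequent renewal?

April 26, 2035

All Thursdays; the gaps (28, 35, 28, 35, 28) vary with month length.
This is the last Thursday of each month.
Last Thursday of October 2034: October 26, 2034.
Last Thursday of November 2034: November 30, 2034.
Last Thursday of December 2034: December 28, 2034.
Last Thursday of January 2035: January 25, 2035.
February 2035 ends with Thursday February 22, 2035.
Last Thursday of March 2035: March 29, 2035.
Last Thursday of April 2035: April 26, 2035.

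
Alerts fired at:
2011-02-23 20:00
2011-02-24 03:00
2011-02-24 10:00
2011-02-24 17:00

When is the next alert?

2011-02-25 00:00

The interval is a steady 7 hours (7, 7, 7).
2011-02-24 17:00 + 7 h = 2011-02-25 00:00.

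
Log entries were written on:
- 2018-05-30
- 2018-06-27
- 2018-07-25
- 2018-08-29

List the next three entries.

2018-09-26, 2018-10-31, 2018-11-28

All Wednesdays; the gaps (28, 28, 35) vary with month length.
This is the last Wednesday of each month.
Last Wednesday of September 2018: 2018-09-26.
October 2018 ends with Wednesday 2018-10-31.
November 2018 ends with Wednesday 2018-11-28.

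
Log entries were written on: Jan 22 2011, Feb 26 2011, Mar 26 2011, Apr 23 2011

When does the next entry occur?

All dates are Saturdays, 35, 28, 28 days apart.
Specifically, the 4th Saturday of each month.
4th Saturday of May 2011: May 28 2011.

May 28 2011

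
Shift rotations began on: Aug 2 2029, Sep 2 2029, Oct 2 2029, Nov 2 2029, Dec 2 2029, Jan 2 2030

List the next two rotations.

The day-of-month is always 2 (31, 30, 31, 30, 31 days between events).
So this recurs on the 2nd of each month.
February 2030: Feb 2 2030.
Next: March 2030 → Mar 2 2030.

Feb 2 2030, Mar 2 2030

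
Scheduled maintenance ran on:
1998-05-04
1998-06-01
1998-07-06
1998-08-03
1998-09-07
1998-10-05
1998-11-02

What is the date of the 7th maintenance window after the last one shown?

Gaps: 28, 35, 28, 35, 28, 28 days — a mix of 28 and 35. Every date is a Monday.
Each is the 1st Monday of its month.
1st Monday of December 1998: 1998-12-07.
1st Monday of January 1999: 1999-01-04.
1st Monday of February 1999: 1999-02-01.
March 1999 — 1st Monday is 1999-03-01.
1st Monday of April 1999: 1999-04-05.
1st Monday of May 1999: 1999-05-03.
June 1999 — 1st Monday is 1999-06-07.

1999-06-07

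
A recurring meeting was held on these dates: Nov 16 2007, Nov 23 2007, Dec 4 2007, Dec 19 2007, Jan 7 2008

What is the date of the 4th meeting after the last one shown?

May 2 2008

The spacing grows by 4 each time: 7, 11, 15, 19 days.
Next gap: 23 days. Jan 7 2008 + 23 days = Jan 30 2008.
Next gap: 27 days. Jan 30 2008 + 27 days = Feb 26 2008.
Next gap: 31 days. Feb 26 2008 + 31 days = Mar 28 2008.
Next gap: 35 days. Mar 28 2008 + 35 days = May 2 2008.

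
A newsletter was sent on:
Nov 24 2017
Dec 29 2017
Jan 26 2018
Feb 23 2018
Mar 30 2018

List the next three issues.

Apr 27 2018, May 25 2018, Jun 29 2018

All Fridays; the gaps (35, 28, 28, 35) vary with month length.
This is the last Friday of each month.
April 2018 ends with Friday Apr 27 2018.
May 2018 ends with Friday May 25 2018.
Last Friday of June 2018: Jun 29 2018.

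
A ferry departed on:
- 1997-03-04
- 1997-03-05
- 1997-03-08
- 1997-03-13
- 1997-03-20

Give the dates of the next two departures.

Intervals are 1, 3, 5, 7 days — an arithmetic progression with common difference 2.
Next gap: 9 days. 1997-03-20 + 9 days = 1997-03-29.
Next gap: 11 days. 1997-03-29 + 11 days = 1997-04-09.

1997-03-29, 1997-04-09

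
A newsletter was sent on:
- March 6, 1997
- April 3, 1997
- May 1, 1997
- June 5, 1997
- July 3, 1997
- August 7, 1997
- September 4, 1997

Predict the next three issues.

All dates are Thursdays, 28, 28, 35, 28, 35, 28 days apart.
Specifically, the 1st Thursday of each month.
1st Thursday of October 1997: October 2, 1997.
1st Thursday of November 1997: November 6, 1997.
1st Thursday of December 1997: December 4, 1997.

October 2, 1997; November 6, 1997; December 4, 1997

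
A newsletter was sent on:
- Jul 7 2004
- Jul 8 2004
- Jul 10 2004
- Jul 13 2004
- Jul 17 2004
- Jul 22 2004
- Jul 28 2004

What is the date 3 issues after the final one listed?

Intervals are 1, 2, 3, 4, 5, 6 days — an arithmetic progression with common difference 1.
Next gap: 7 days. Jul 28 2004 + 7 days = Aug 4 2004.
Next gap: 8 days. Aug 4 2004 + 8 days = Aug 12 2004.
Next gap: 9 days. Aug 12 2004 + 9 days = Aug 21 2004.

Aug 21 2004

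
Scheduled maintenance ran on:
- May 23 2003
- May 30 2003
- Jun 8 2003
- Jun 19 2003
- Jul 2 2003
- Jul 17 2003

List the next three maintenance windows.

Aug 3 2003, Aug 22 2003, Sep 12 2003

Intervals are 7, 9, 11, 13, 15 days — an arithmetic progression with common difference 2.
Next gap: 17 days. Jul 17 2003 + 17 days = Aug 3 2003.
Next gap: 19 days. Aug 3 2003 + 19 days = Aug 22 2003.
Next gap: 21 days. Aug 22 2003 + 21 days = Sep 12 2003.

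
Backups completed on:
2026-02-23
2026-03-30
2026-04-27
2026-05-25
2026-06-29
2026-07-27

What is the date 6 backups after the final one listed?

2027-01-25

Every date is a Monday; gaps 35, 28, 28, 35, 28 days.
Each is the last Monday of its month (at least one falls on the 29th or later, ruling out '4th Monday').
August 2026 ends with Monday 2026-08-31.
Last Monday of September 2026: 2026-09-28.
October 2026 ends with Monday 2026-10-26.
November 2026 ends with Monday 2026-11-30.
December 2026 ends with Monday 2026-12-28.
January 2027 ends with Monday 2027-01-25.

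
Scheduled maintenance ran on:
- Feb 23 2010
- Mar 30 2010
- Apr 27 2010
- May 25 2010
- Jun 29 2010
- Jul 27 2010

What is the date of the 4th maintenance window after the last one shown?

Nov 30 2010

All Tuesdays; the gaps (35, 28, 28, 35, 28) vary with month length.
This is the last Tuesday of each month.
August 2010 ends with Tuesday Aug 31 2010.
Last Tuesday of September 2010: Sep 28 2010.
October 2010 ends with Tuesday Oct 26 2010.
Last Tuesday of November 2010: Nov 30 2010.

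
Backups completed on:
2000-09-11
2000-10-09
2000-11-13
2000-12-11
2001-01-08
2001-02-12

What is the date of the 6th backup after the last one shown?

2001-08-13

Gaps: 28, 35, 28, 28, 35 days — a mix of 28 and 35. Every date is a Monday.
Each is the 2nd Monday of its month.
2nd Monday of March 2001: 2001-03-12.
2nd Monday of April 2001: 2001-04-09.
May 2001 — 2nd Monday is 2001-05-14.
2nd Monday of June 2001: 2001-06-11.
2nd Monday of July 2001: 2001-07-09.
2nd Monday of August 2001: 2001-08-13.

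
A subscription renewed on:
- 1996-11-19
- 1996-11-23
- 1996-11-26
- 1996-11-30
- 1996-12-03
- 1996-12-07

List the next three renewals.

The gap pattern 4, 3, 4, 3, 4 repeats every 2 events.
These are the Tuesdays and Saturdays of each week.
Next Tuesday: 1996-12-10.
Next Saturday: 1996-12-14.
Next Tuesday: 1996-12-17.

1996-12-10, 1996-12-14, 1996-12-17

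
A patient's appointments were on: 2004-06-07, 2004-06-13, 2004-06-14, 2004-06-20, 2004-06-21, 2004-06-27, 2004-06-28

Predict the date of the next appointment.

2004-07-04

The gap pattern 6, 1, 6, 1, 6, 1 repeats every 2 events.
These are the Mondays and Sundays of each week.
The following Sunday is 2004-07-04.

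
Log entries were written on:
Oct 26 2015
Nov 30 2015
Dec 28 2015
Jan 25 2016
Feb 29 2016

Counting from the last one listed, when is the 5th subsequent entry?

These are Mondays with 35, 28, 28, 35-day gaps.
Each is the final Monday of its month — Nov 30 2015 is past the 28th, so '4th Monday' doesn't fit.
Last Monday of March 2016: Mar 28 2016.
Last Monday of April 2016: Apr 25 2016.
May 2016 ends with Monday May 30 2016.
June 2016 ends with Monday Jun 27 2016.
Last Monday of July 2016: Jul 25 2016.

Jul 25 2016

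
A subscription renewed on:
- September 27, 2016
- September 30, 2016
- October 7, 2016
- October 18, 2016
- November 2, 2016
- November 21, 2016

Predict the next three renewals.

Intervals are 3, 7, 11, 15, 19 days — an arithmetic progression with common difference 4.
Next gap: 23 days. November 21, 2016 + 23 days = December 14, 2016.
Next gap: 27 days. December 14, 2016 + 27 days = January 10, 2017.
Next gap: 31 days. January 10, 2017 + 31 days = February 10, 2017.

December 14, 2016; January 10, 2017; February 10, 2017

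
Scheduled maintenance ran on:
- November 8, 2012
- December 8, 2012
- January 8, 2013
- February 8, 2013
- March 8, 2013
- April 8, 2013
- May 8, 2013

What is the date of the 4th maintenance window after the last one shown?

September 8, 2013

Each date is the 8th; the gaps (30, 31, 31, 28, 31, 30) track the month lengths.
The rule is the 8th of each month.
Next: June 2013 → June 8, 2013.
Next: July 2013 → July 8, 2013.
August 2013: August 8, 2013.
September 2013: September 8, 2013.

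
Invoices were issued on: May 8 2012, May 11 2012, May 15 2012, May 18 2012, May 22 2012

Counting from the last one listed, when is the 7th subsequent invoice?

Jun 15 2012

Gaps: 3, 4, 3, 4 days — not constant, but cyclic with period 2.
The events fall on every Tuesday and Friday.
The following Friday is May 25 2012.
Next Tuesday: May 29 2012.
Next Friday: Jun 1 2012.
Next Tuesday: Jun 5 2012.
The following Friday is Jun 8 2012.
The following Tuesday is Jun 12 2012.
Next Friday: Jun 15 2012.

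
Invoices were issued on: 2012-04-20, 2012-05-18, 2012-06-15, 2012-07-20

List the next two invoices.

These are Fridays at 28- or 35-day spacing (28, 28, 35).
The pattern: 3rd Friday of the month.
August 2012 — 3rd Friday is 2012-08-17.
3rd Friday of September 2012: 2012-09-21.

2012-08-17, 2012-09-21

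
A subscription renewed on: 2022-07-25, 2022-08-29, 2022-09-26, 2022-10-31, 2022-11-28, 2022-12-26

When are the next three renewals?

These are Mondays with 35, 28, 35, 28, 28-day gaps.
Each is the final Monday of its month — 2022-08-29 is past the 28th, so '4th Monday' doesn't fit.
Last Monday of January 2023: 2023-01-30.
February 2023 ends with Monday 2023-02-27.
Last Monday of March 2023: 2023-03-27.

2023-01-30, 2023-02-27, 2023-03-27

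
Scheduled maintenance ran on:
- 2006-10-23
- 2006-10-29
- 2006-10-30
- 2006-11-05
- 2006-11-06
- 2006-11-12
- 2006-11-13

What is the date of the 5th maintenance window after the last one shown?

Gaps: 6, 1, 6, 1, 6, 1 days — not constant, but cyclic with period 2.
The events fall on every Monday and Sunday.
Next Sunday: 2006-11-19.
The following Monday is 2006-11-20.
Next Sunday: 2006-11-26.
The following Monday is 2006-11-27.
Next Sunday: 2006-12-03.

2006-12-03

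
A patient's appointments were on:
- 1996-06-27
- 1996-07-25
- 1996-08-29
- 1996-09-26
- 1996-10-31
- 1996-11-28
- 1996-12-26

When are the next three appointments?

These are Thursdays with 28, 35, 28, 35, 28, 28-day gaps.
Each is the final Thursday of its month — 1996-08-29 is past the 28th, so '4th Thursday' doesn't fit.
Last Thursday of January 1997: 1997-01-30.
Last Thursday of February 1997: 1997-02-27.
March 1997 ends with Thursday 1997-03-27.

1997-01-30, 1997-02-27, 1997-03-27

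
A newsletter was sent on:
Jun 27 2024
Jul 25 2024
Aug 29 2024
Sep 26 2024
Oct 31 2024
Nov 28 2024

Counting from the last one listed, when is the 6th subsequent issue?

May 29 2025

Every date is a Thursday; gaps 28, 35, 28, 35, 28 days.
Each is the last Thursday of its month (at least one falls on the 29th or later, ruling out '4th Thursday').
December 2024 ends with Thursday Dec 26 2024.
January 2025 ends with Thursday Jan 30 2025.
Last Thursday of February 2025: Feb 27 2025.
March 2025 ends with Thursday Mar 27 2025.
April 2025 ends with Thursday Apr 24 2025.
May 2025 ends with Thursday May 29 2025.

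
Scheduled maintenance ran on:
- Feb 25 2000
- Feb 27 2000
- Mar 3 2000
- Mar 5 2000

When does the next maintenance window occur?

Mar 10 2000

Every event lands on a Friday or Sunday (gaps cycle 2, 5, 2).
So the schedule is: every Friday and Sunday.
The following Friday is Mar 10 2000.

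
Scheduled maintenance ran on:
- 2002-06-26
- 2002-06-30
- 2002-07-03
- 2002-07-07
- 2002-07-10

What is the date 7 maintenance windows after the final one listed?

Every event lands on a Wednesday or Sunday (gaps cycle 4, 3, 4, 3).
So the schedule is: every Wednesday and Sunday.
Next Sunday: 2002-07-14.
The following Wednesday is 2002-07-17.
Next Sunday: 2002-07-21.
Next Wednesday: 2002-07-24.
The following Sunday is 2002-07-28.
Next Wednesday: 2002-07-31.
Next Sunday: 2002-08-04.

2002-08-04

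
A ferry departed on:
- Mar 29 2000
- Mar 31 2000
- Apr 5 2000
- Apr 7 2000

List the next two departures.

Apr 12 2000, Apr 14 2000

The gap pattern 2, 5, 2 repeats every 2 events.
These are the Wednesdays and Fridays of each week.
The following Wednesday is Apr 12 2000.
Next Friday: Apr 14 2000.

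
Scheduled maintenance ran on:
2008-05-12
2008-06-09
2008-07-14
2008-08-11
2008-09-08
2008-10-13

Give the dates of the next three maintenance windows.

All dates are Mondays, 28, 35, 28, 28, 35 days apart.
Specifically, the 2nd Monday of each month.
November 2008 — 2nd Monday is 2008-11-10.
December 2008 — 2nd Monday is 2008-12-08.
January 2009 — 2nd Monday is 2009-01-12.

2008-11-10, 2008-12-08, 2009-01-12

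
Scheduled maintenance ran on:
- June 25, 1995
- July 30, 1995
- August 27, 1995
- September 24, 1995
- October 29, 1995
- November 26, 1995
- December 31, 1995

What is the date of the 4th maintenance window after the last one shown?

April 28, 1996

All Sundays; the gaps (35, 28, 28, 35, 28, 35) vary with month length.
This is the last Sunday of each month.
Last Sunday of January 1996: January 28, 1996.
Last Sunday of February 1996: February 25, 1996.
March 1996 ends with Sunday March 31, 1996.
April 1996 ends with Sunday April 28, 1996.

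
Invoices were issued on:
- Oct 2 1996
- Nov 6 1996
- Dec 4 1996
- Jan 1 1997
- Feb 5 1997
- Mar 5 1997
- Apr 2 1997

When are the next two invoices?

All dates are Wednesdays, 35, 28, 28, 35, 28, 28 days apart.
Specifically, the 1st Wednesday of each month.
May 1997 — 1st Wednesday is May 7 1997.
1st Wednesday of June 1997: Jun 4 1997.

May 7 1997, Jun 4 1997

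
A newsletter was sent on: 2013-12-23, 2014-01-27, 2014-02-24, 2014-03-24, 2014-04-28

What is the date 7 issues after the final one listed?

2014-11-24

All dates are Mondays, 35, 28, 28, 35 days apart.
Specifically, the 4th Monday of each month.
4th Monday of May 2014: 2014-05-26.
4th Monday of June 2014: 2014-06-23.
4th Monday of July 2014: 2014-07-28.
4th Monday of August 2014: 2014-08-25.
September 2014 — 4th Monday is 2014-09-22.
October 2014 — 4th Monday is 2014-10-27.
4th Monday of November 2014: 2014-11-24.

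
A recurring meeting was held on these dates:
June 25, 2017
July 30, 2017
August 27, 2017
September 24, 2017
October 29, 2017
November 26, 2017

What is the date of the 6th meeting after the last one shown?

May 27, 2018

Every date is a Sunday; gaps 35, 28, 28, 35, 28 days.
Each is the last Sunday of its month (at least one falls on the 29th or later, ruling out '4th Sunday').
December 2017 ends with Sunday December 31, 2017.
January 2018 ends with Sunday January 28, 2018.
Last Sunday of February 2018: February 25, 2018.
Last Sunday of March 2018: March 25, 2018.
Last Sunday of April 2018: April 29, 2018.
Last Sunday of May 2018: May 27, 2018.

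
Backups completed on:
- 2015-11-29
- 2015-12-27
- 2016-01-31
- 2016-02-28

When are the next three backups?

2016-03-27, 2016-04-24, 2016-05-29

All Sundays; the gaps (28, 35, 28) vary with month length.
This is the last Sunday of each month.
Last Sunday of March 2016: 2016-03-27.
Last Sunday of April 2016: 2016-04-24.
Last Sunday of May 2016: 2016-05-29.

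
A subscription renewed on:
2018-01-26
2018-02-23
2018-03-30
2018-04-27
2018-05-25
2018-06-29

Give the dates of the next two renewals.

All Fridays; the gaps (28, 35, 28, 28, 35) vary with month length.
This is the last Friday of each month.
July 2018 ends with Friday 2018-07-27.
August 2018 ends with Friday 2018-08-31.

2018-07-27, 2018-08-31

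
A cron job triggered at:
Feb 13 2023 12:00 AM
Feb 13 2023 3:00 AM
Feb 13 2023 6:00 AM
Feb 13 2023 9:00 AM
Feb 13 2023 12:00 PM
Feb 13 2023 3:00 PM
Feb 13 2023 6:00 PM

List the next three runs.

The interval is a steady 3 hours (3, 3, 3, 3, 3, 3).
Feb 13 2023 6:00 PM + 3 h = Feb 13 2023 9:00 PM.
Feb 13 2023 9:00 PM + 3 h = Feb 14 2023 12:00 AM.
Feb 14 2023 12:00 AM + 3 h = Feb 14 2023 3:00 AM.

Feb 13 2023 9:00 PM, Feb 14 2023 12:00 AM, Feb 14 2023 3:00 AM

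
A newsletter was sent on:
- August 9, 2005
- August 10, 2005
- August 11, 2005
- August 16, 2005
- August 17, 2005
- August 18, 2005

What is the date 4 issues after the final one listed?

Every event lands on a Tuesday or Wednesday or Thursday (gaps cycle 1, 1, 5, 1, 1).
So the schedule is: every Tuesday, Wednesday and Thursday.
The following Tuesday is August 23, 2005.
Next Wednesday: August 24, 2005.
Next Thursday: August 25, 2005.
The following Tuesday is August 30, 2005.

August 30, 2005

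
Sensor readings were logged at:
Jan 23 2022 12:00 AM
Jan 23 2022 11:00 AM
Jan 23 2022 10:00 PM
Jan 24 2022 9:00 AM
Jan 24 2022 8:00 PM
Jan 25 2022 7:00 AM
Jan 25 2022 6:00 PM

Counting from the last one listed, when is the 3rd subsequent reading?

Jan 27 2022 3:00 AM

The interval is a steady 11 hours (11, 11, 11, 11, 11, 11).
Jan 25 2022 6:00 PM + 11 h = Jan 26 2022 5:00 AM.
Jan 26 2022 5:00 AM + 11 h = Jan 26 2022 4:00 PM.
Jan 26 2022 4:00 PM + 11 h = Jan 27 2022 3:00 AM.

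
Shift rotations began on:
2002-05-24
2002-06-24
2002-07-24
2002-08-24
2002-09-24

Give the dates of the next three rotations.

The day-of-month is always 24 (31, 30, 31, 31 days between events).
So this recurs on the 24th of each month.
October 2002: 2002-10-24.
Next: November 2002 → 2002-11-24.
Next: December 2002 → 2002-12-24.

2002-10-24, 2002-11-24, 2002-12-24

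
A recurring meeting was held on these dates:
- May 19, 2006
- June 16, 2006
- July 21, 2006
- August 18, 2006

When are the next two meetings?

These are Fridays at 28- or 35-day spacing (28, 35, 28).
The pattern: 3rd Friday of the month.
September 2006 — 3rd Friday is September 15, 2006.
October 2006 — 3rd Friday is October 20, 2006.

September 15, 2006; October 20, 2006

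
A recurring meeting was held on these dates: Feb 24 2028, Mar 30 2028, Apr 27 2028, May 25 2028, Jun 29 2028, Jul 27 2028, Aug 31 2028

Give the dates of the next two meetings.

Sep 28 2028, Oct 26 2028

Every date is a Thursday; gaps 35, 28, 28, 35, 28, 35 days.
Each is the last Thursday of its month (at least one falls on the 29th or later, ruling out '4th Thursday').
Last Thursday of September 2028: Sep 28 2028.
Last Thursday of October 2028: Oct 26 2028.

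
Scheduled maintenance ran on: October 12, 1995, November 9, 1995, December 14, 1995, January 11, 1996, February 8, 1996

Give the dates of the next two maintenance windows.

These are Thursdays at 28- or 35-day spacing (28, 35, 28, 28).
The pattern: 2nd Thursday of the month.
2nd Thursday of March 1996: March 14, 1996.
2nd Thursday of April 1996: April 11, 1996.

March 14, 1996; April 11, 1996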